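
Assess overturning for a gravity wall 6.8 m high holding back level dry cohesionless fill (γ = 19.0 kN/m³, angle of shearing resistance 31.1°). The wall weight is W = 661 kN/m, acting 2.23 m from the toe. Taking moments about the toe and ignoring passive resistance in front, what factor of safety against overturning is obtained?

4.64

K_a = tan²(45° − 31.1°/2) = 0.3188.
P_a = ½K_aγH² = 0.5×0.3188×19.0×6.8² = 140.0 kN/m, acting at H/3 = 2.267 m above the base.
Overturning moment M_o = P_a × H/3 = 140.0 × 2.267 = 317.4.
Resisting moment M_r = W × 2.23 = 661 × 2.23 = 1474.
FS_overturning = M_r/M_o = 1474/317.4 = 4.644.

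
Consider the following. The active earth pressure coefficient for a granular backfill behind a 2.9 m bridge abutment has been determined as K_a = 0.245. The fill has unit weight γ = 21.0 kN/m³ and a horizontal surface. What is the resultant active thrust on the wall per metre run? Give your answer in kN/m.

P = ½ K_a γ H² = 0.5 × 0.245 × 21.0 × 2.9² = 21.63 kN/m.

21.6 kN/m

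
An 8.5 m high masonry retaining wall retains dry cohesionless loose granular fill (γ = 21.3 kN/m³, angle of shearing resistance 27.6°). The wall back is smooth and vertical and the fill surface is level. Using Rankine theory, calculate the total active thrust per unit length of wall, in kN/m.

282 kN/m

K_a = tan²(45° − φ/2) = 0.3668.
P_a = ½ K_a γ H² = 0.5 × 0.3668 × 21.3 × 8.5² = 282.2 kN/m.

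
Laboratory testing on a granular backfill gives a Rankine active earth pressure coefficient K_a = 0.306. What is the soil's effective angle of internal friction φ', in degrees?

32.1°

K_a = tan²(45° − φ/2) ⇒ 45° − φ/2 = arctan(√0.306) = 28.95°.
φ = 2(45° − 28.95°) = 32.10°.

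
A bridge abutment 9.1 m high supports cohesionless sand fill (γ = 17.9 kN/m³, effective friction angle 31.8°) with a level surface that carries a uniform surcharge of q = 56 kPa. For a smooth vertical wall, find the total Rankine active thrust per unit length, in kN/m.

387 kN/m

K_a = tan²(45° − φ/2) = 0.3098.
Soil triangle: ½ K_a γ H² = 0.5×0.3098×17.9×9.1² = 229.6 kN/m.
Surcharge rectangle: K_a q H = 0.3098×56×9.1 = 157.9 kN/m.
Total = 229.6 + 157.9 = 387.5 kN/m.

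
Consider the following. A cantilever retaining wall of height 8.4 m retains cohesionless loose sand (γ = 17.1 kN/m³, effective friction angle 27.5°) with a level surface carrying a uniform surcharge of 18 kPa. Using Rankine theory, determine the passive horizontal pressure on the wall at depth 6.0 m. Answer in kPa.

328 kPa

K_p = (1 + sin φ)/(1 − sin φ) = 2.716.
σ_v = γz + q = 17.1 × 6.0 + 18 = 120.6 kPa.
σ_h = K_p σ_v = 2.716 × 120.6 = 327.5 kPa.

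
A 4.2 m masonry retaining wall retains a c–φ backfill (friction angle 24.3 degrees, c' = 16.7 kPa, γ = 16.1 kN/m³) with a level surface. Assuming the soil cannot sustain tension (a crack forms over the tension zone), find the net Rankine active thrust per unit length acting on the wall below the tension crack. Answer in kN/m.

K_a = 0.4169; √K_a = 0.6457.
Tension-crack depth z_c = 2c/(γ√K_a) = 2×16.7/(16.1×0.6457) = 3.213 m.
σ_a at base = K_a γ H − 2c√K_a = 0.4169×16.1×4.2 − 2×16.7×0.6457 = 6.626 kPa.
P_a = ½ × 6.626 × (H − z_c) = 0.5×6.626×0.9871 = 3.270 kN/m.

3.27 kN/m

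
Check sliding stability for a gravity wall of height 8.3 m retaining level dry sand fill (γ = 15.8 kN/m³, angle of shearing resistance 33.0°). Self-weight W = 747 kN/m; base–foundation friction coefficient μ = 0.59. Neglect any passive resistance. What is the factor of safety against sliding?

2.75

K_a = tan²(45° − 33.0°/2) = 0.2948.
P_a = ½K_aγH² = 0.5×0.2948×15.8×8.3² = 160.4 kN/m, acting at H/3 = 2.767 m above the base.
FS_sliding = μW / P_a = 0.59×747 / 160.4 = 2.747.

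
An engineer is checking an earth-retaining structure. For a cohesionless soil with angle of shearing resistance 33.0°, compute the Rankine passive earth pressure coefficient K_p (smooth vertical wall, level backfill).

3.39

K_p = (1 + sin φ)/(1 − sin φ) = tan²(45° + 33.0°/2) = 3.392.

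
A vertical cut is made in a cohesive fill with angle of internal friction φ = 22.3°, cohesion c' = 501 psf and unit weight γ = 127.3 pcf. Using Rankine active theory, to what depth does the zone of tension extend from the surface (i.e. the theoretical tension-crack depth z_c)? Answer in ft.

K_a = tan²(45° − 22.3°/2) = 0.4498; √K_a = 0.6707.
The active pressure is zero where K_a γ z = 2c√K_a, so z_c = 2c/(γ√K_a) = 2×501/(127.3×0.6707) = 11.74 ft.

11.7 ft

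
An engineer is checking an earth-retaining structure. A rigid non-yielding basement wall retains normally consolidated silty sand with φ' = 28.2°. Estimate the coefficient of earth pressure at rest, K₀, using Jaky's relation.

0.527

K₀ = 1 − sin φ' = 1 − sin 28.2° = 0.5274.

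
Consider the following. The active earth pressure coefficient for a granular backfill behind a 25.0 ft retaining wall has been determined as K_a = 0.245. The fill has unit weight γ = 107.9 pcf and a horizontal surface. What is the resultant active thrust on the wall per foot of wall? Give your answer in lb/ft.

8260 lb/ft

P = ½ K_a γ H² = 0.5 × 0.245 × 107.9 × 25.0² = 8261 lb/ft.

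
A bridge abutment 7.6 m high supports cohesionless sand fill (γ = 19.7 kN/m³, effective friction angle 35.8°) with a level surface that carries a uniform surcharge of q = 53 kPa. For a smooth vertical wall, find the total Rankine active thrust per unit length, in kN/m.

K_a = tan²(45° − φ/2) = 0.2619.
Soil triangle: ½ K_a γ H² = 0.5×0.2619×19.7×7.6² = 149.0 kN/m.
Surcharge rectangle: K_a q H = 0.2619×53×7.6 = 105.5 kN/m.
Total = 149.0 + 105.5 = 254.5 kN/m.

254 kN/m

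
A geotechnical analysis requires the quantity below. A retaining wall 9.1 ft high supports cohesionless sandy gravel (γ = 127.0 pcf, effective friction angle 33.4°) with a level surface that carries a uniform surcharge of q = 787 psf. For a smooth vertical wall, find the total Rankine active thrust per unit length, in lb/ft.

K_a = tan²(45° − φ/2) = 0.2899.
Soil triangle: ½ K_a γ H² = 0.5×0.2899×127.0×9.1² = 1525 lb/ft.
Surcharge rectangle: K_a q H = 0.2899×787×9.1 = 2076 lb/ft.
Total = 1525 + 2076 = 3601 lb/ft.

3600 lb/ft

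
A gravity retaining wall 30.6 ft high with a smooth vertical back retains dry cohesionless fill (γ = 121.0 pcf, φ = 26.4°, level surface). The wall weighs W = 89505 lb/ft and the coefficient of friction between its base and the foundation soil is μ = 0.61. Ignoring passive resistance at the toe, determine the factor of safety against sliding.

2.51

K_a = tan²(45° − 26.4°/2) = 0.3844.
P_a = ½K_aγH² = 0.5×0.3844×121.0×30.6² = 21780 lb/ft, acting at H/3 = 10.20 ft above the base.
FS_sliding = μW / P_a = 0.61×89505 / 21780 = 2.507.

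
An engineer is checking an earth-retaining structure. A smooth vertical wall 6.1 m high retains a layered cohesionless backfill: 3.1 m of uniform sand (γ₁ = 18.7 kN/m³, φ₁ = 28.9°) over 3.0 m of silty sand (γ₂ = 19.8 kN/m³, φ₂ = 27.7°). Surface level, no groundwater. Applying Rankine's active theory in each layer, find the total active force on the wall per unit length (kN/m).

K_a1 = tan²(45°−28.9°/2) = 0.3484; K_a2 = tan²(45°−27.7°/2) = 0.3653.
Layer 1: σ at base = K_a1 γ₁ h₁ = 20.19 kPa; P₁ = ½×20.19×3.1 = 31.30.
Layer 2: σ_v at top = γ₁h₁ = 57.97; σ_h top = K_a2×57.97 = 21.18; σ_h base = K_a2×(57.97+19.8×3.0) = 42.88.
P₂ = ½(21.18+42.88)×3.0 = 96.09. Total P_a = 31.30+96.09 = 127.4 kN/m.

127 kN/m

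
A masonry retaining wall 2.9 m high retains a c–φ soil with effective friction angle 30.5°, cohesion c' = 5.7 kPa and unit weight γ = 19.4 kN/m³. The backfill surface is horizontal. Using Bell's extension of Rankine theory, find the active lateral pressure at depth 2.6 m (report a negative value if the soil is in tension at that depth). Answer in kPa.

K_a = (1 − sin φ)/(1 + sin φ) = 0.3267.
σ_a = K_a γ z − 2c√K_a = 0.3267×19.4×2.6 − 2×5.7×0.5715 = 9.961 kPa.

9.96 kPa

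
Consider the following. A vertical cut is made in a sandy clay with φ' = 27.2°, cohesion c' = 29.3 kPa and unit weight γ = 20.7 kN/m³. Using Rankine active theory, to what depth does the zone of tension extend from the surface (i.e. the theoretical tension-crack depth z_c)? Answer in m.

K_a = tan²(45° − 27.2°/2) = 0.3726; √K_a = 0.6104.
The active pressure is zero where K_a γ z = 2c√K_a, so z_c = 2c/(γ√K_a) = 2×29.3/(20.7×0.6104) = 4.638 m.

4.64 m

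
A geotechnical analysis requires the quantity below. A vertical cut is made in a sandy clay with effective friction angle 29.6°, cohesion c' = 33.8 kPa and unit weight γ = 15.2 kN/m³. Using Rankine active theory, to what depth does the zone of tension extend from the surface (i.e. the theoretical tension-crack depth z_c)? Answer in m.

K_a = tan²(45° − 29.6°/2) = 0.3387; √K_a = 0.5820.
The active pressure is zero where K_a γ z = 2c√K_a, so z_c = 2c/(γ√K_a) = 2×33.8/(15.2×0.5820) = 7.641 m.

7.64 m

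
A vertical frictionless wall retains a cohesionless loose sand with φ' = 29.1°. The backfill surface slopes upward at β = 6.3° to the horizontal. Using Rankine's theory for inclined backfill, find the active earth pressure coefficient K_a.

K_a = cos β · (cos β − √(cos²β − cos²φ)) / (cos β + √(cos²β − cos²φ)).
cos β = 0.9940, cos φ = 0.8738, √(cos²β − cos²φ) = 0.4738.
K_a = 0.9940 × (0.9940 − 0.4738)/(0.9940 + 0.4738) = 0.3523.

0.352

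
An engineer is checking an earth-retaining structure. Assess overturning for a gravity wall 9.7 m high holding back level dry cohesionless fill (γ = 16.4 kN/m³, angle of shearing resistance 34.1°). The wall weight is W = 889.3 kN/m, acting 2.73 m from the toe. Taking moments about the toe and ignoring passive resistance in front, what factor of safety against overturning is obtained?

K_a = tan²(45° − 34.1°/2) = 0.2815.
P_a = ½K_aγH² = 0.5×0.2815×16.4×9.7² = 217.2 kN/m, acting at H/3 = 3.233 m above the base.
Overturning moment M_o = P_a × H/3 = 217.2 × 3.233 = 702.3.
Resisting moment M_r = W × 2.73 = 889.3 × 2.73 = 2428.
FS_overturning = M_r/M_o = 2428/702.3 = 3.457.

3.46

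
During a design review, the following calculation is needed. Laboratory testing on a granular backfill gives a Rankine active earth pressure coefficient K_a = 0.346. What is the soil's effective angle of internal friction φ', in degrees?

29.1°

K_a = tan²(45° − φ/2) ⇒ 45° − φ/2 = arctan(√0.346) = 30.46°.
φ = 2(45° − 30.46°) = 29.07°.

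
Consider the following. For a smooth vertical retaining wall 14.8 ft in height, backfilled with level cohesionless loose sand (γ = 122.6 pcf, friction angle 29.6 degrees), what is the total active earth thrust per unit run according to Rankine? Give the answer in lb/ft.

K_a = tan²(45° − φ/2) = 0.3387.
P_a = ½ K_a γ H² = 0.5 × 0.3387 × 122.6 × 14.8² = 4548 lb/ft.

4550 lb/ft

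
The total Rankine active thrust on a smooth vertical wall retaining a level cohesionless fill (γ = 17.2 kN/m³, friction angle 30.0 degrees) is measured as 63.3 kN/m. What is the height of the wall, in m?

4.70 m

K_a = 0.3333. P_a = ½ K_a γ H² ⇒ H = √(2P_a/(K_a γ)).
H = √(2×63.3/(0.3333×17.2)) = 4.699 m.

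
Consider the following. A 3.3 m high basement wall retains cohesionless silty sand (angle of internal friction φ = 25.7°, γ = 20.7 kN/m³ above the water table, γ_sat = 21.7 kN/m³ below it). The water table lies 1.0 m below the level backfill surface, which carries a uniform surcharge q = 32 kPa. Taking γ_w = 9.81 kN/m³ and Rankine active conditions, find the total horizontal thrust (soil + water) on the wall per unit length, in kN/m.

K_a = tan²(45° − φ/2) = 0.3950.
γ' = 21.7 − 9.81 = 11.89 kN/m³. h₂ = H − d_w = 2.3 m.
σ'_h: at surface K_a·q = 12.64; at WT K_a(q+γd_w) = 20.82; at base K_a(q+γd_w+γ'h₂) = 31.62 kPa.
P₁ = ½(12.64+20.82)×1.0 = 16.73; P₂ = ½(20.82+31.62)×2.3 = 60.31; P_w = ½γ_w h₂² = 25.95.
Total = 16.73+60.31+25.95 = 103.0 kN/m.

103 kN/m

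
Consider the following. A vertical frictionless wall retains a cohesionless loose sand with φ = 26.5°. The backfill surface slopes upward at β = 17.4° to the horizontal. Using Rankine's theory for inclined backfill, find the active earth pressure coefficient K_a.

K_a = cos β · (cos β − √(cos²β − cos²φ)) / (cos β + √(cos²β − cos²φ)).
cos β = 0.9542, cos φ = 0.8949, √(cos²β − cos²φ) = 0.3312.
K_a = 0.9542 × (0.9542 − 0.3312)/(0.9542 + 0.3312) = 0.4626.

0.463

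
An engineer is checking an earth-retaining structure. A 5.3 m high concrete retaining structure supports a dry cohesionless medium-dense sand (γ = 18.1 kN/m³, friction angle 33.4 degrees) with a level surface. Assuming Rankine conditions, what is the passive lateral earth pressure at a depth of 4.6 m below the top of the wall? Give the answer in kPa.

K_p = (1 + sin φ)/(1 − sin φ) = 3.449.
σ_h = K_p γ z = 3.449 × 18.1 × 4.6 = 287.2 kPa.

287 kPa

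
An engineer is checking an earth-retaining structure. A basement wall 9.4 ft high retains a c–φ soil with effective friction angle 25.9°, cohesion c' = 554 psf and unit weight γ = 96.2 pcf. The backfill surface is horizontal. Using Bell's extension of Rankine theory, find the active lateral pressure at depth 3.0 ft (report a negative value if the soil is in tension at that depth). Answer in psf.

-581 psf

K_a = (1 − sin φ)/(1 + sin φ) = 0.3920.
σ_a = K_a γ z − 2c√K_a = 0.3920×96.2×3.0 − 2×554×0.6261 = -580.6 psf.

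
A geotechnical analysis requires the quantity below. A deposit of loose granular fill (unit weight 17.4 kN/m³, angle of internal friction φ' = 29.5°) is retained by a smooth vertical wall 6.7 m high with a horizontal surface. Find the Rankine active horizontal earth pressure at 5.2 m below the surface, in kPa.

30.8 kPa

K_a = (1 − sin φ)/(1 + sin φ) = 0.3401.
σ_h = K_a γ z = 0.3401 × 17.4 × 5.2 = 30.77 kPa.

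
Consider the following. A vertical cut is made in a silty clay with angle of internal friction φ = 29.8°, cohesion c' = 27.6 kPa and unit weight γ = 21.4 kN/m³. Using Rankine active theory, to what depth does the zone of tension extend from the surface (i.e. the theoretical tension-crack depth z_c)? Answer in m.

4.45 m

K_a = tan²(45° − 29.8°/2) = 0.3360; √K_a = 0.5797.
The active pressure is zero where K_a γ z = 2c√K_a, so z_c = 2c/(γ√K_a) = 2×27.6/(21.4×0.5797) = 4.450 m.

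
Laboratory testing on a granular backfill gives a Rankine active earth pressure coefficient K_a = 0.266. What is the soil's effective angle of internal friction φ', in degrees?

35.4°

K_a = tan²(45° − φ/2) ⇒ 45° − φ/2 = arctan(√0.266) = 27.28°.
φ = 2(45° − 27.28°) = 35.43°.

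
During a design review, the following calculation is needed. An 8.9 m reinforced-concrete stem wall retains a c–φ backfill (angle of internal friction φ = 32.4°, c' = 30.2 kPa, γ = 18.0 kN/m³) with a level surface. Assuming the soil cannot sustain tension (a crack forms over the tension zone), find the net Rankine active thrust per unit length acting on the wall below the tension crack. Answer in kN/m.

21.3 kN/m

K_a = 0.3022; √K_a = 0.5498.
Tension-crack depth z_c = 2c/(γ√K_a) = 2×30.2/(18.0×0.5498) = 6.104 m.
σ_a at base = K_a γ H − 2c√K_a = 0.3022×18.0×8.9 − 2×30.2×0.5498 = 15.21 kPa.
P_a = ½ × 15.21 × (H − z_c) = 0.5×15.21×2.796 = 21.27 kN/m.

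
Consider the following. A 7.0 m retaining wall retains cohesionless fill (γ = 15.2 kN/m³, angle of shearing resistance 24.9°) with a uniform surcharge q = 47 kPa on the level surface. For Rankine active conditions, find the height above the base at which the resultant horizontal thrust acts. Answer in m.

K_a = 0.4074.
Triangular part P₁ = ½K_aγH² = 151.7 at H/3 = 2.333 m; rectangular part P₂ = K_a q H = 134.0 at H/2 = 3.500 m.
ȳ = (P₁·2.333 + P₂·3.500)/(P₁+P₂) = 2.881 m.

2.88 m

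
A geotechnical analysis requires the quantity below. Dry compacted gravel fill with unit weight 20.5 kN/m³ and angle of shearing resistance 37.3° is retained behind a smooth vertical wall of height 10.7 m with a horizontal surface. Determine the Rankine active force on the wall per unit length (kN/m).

K_a = tan²(45° − φ/2) = 0.2453.
P_a = ½ K_a γ H² = 0.5 × 0.2453 × 20.5 × 10.7² = 287.9 kN/m.

288 kN/m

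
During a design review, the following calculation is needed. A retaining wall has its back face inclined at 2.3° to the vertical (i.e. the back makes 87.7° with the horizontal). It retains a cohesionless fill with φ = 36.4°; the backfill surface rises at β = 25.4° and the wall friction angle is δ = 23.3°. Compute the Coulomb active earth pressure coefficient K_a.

K_a = sin²(α+φ) / [sin²α · sin(α−δ) · (1 + √{sin(φ+δ)sin(φ−β) / (sin(α−δ)sin(α+β))})²].
With α = 87.7°, φ = 36.4°, δ = 23.3°, β = 25.4°: K_a = 0.3644.

0.364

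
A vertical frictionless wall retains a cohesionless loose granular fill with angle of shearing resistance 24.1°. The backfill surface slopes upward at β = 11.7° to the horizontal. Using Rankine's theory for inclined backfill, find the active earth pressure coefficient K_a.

0.459

K_a = cos β · (cos β − √(cos²β − cos²φ)) / (cos β + √(cos²β − cos²φ)).
cos β = 0.9792, cos φ = 0.9128, √(cos²β − cos²φ) = 0.3544.
K_a = 0.9792 × (0.9792 − 0.3544)/(0.9792 + 0.3544) = 0.4588.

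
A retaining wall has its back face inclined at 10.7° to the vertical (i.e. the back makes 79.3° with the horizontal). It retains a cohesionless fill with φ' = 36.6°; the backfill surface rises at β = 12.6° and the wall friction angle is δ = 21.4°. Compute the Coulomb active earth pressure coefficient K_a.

K_a = sin²(α+φ) / [sin²α · sin(α−δ) · (1 + √{sin(φ+δ)sin(φ−β) / (sin(α−δ)sin(α+β))})²].
With α = 79.3°, φ = 36.6°, δ = 21.4°, β = 12.6°: K_a = 0.3686.

0.369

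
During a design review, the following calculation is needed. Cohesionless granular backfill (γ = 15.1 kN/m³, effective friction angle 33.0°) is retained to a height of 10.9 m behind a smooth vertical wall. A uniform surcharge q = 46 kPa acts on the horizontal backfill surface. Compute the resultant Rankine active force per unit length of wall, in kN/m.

K_a = tan²(45° − φ/2) = 0.2948.
Soil triangle: ½ K_a γ H² = 0.5×0.2948×15.1×10.9² = 264.4 kN/m.
Surcharge rectangle: K_a q H = 0.2948×46×10.9 = 147.8 kN/m.
Total = 264.4 + 147.8 = 412.3 kN/m.

412 kN/m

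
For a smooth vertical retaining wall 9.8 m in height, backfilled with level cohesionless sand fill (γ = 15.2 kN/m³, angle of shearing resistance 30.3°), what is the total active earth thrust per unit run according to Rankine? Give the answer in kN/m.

240 kN/m

K_a = tan²(45° − φ/2) = 0.3293.
P_a = ½ K_a γ H² = 0.5 × 0.3293 × 15.2 × 9.8² = 240.4 kN/m.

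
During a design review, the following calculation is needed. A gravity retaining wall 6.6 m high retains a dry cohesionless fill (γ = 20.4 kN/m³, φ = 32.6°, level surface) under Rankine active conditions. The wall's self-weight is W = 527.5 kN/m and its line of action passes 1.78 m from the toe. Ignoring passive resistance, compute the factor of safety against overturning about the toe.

K_a = tan²(45° − 32.6°/2) = 0.2997.
P_a = ½K_aγH² = 0.5×0.2997×20.4×6.6² = 133.2 kN/m, acting at H/3 = 2.200 m above the base.
Overturning moment M_o = P_a × H/3 = 133.2 × 2.200 = 293.0.
Resisting moment M_r = W × 1.78 = 527.5 × 1.78 = 939.0.
FS_overturning = M_r/M_o = 939.0/293.0 = 3.205.

3.20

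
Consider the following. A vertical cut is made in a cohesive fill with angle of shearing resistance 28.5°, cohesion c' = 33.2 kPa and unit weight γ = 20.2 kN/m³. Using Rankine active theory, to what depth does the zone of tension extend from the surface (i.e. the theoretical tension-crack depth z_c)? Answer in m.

K_a = tan²(45° − 28.5°/2) = 0.3540; √K_a = 0.5949.
The active pressure is zero where K_a γ z = 2c√K_a, so z_c = 2c/(γ√K_a) = 2×33.2/(20.2×0.5949) = 5.525 m.

5.53 m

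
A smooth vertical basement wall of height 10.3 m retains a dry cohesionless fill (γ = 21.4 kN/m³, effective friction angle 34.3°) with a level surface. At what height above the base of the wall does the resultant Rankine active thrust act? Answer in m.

3.43 m

K_a = 0.2792.
The pressure distribution is triangular, so the resultant acts at H/3 above the base = 10.3/3 = 3.433 m.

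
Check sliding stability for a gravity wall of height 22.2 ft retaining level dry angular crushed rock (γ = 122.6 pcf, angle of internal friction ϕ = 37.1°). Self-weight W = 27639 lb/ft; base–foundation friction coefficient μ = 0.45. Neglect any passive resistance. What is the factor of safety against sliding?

1.66

K_a = tan²(45° − 37.1°/2) = 0.2475.
P_a = ½K_aγH² = 0.5×0.2475×122.6×22.2² = 7477 lb/ft, acting at H/3 = 7.400 ft above the base.
FS_sliding = μW / P_a = 0.45×27639 / 7477 = 1.663.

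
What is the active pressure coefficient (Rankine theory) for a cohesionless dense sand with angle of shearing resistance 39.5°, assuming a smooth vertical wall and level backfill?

0.222

K_a = tan²(45° − φ/2) = tan²(25.25°) = 0.2224.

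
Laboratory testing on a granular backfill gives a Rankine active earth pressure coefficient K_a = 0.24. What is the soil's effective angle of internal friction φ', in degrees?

37.8°

K_a = tan²(45° − φ/2) ⇒ 45° − φ/2 = arctan(√0.24) = 26.10°.
φ = 2(45° − 26.10°) = 37.80°.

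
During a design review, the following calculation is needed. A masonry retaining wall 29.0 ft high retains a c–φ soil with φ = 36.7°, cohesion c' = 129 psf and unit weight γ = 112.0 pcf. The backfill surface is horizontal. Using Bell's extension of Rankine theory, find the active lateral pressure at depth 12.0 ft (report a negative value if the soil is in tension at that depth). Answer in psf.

209 psf

K_a = (1 − sin φ)/(1 + sin φ) = 0.2519.
σ_a = K_a γ z − 2c√K_a = 0.2519×112.0×12.0 − 2×129×0.5019 = 209.0 psf.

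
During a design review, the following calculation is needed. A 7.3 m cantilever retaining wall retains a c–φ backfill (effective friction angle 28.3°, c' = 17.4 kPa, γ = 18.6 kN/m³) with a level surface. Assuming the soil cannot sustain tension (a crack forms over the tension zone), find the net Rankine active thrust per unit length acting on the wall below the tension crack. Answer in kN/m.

K_a = 0.3568; √K_a = 0.5973.
Tension-crack depth z_c = 2c/(γ√K_a) = 2×17.4/(18.6×0.5973) = 3.132 m.
σ_a at base = K_a γ H − 2c√K_a = 0.3568×18.6×7.3 − 2×17.4×0.5973 = 27.66 kPa.
P_a = ½ × 27.66 × (H − z_c) = 0.5×27.66×4.168 = 57.63 kN/m.

57.6 kN/m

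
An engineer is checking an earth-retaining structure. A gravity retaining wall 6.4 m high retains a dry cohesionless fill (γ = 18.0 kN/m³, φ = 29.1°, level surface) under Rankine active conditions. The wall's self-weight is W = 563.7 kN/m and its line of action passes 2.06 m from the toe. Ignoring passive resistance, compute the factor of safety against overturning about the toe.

K_a = tan²(45° − 29.1°/2) = 0.3456.
P_a = ½K_aγH² = 0.5×0.3456×18.0×6.4² = 127.4 kN/m, acting at H/3 = 2.133 m above the base.
Overturning moment M_o = P_a × H/3 = 127.4 × 2.133 = 271.8.
Resisting moment M_r = W × 2.06 = 563.7 × 2.06 = 1161.
FS_overturning = M_r/M_o = 1161/271.8 = 4.273.

4.27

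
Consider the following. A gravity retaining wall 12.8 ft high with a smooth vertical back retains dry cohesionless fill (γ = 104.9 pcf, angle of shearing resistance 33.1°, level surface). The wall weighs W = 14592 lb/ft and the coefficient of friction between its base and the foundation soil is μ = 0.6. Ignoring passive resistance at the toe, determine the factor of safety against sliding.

3.47

K_a = tan²(45° − 33.1°/2) = 0.2936.
P_a = ½K_aγH² = 0.5×0.2936×104.9×12.8² = 2523 lb/ft, acting at H/3 = 4.267 ft above the base.
FS_sliding = μW / P_a = 0.6×14592 / 2523 = 3.470.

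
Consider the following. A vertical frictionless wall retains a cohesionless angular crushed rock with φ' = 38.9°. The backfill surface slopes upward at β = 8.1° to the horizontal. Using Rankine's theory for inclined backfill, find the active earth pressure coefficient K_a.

K_a = cos β · (cos β − √(cos²β − cos²φ)) / (cos β + √(cos²β − cos²φ)).
cos β = 0.9900, cos φ = 0.7782, √(cos²β − cos²φ) = 0.6120.
K_a = 0.9900 × (0.9900 − 0.6120)/(0.9900 + 0.6120) = 0.2336.

0.234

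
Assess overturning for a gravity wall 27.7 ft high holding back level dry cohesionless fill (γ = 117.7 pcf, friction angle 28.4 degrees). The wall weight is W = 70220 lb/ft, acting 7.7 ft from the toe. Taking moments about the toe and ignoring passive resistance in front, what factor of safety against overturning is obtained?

K_a = tan²(45° − 28.4°/2) = 0.3554.
P_a = ½K_aγH² = 0.5×0.3554×117.7×27.7² = 16050 lb/ft, acting at H/3 = 9.233 ft above the base.
Overturning moment M_o = P_a × H/3 = 16050 × 9.233 = 148200.
Resisting moment M_r = W × 7.7 = 70220 × 7.7 = 540700.
FS_overturning = M_r/M_o = 540700/148200 = 3.649.

3.65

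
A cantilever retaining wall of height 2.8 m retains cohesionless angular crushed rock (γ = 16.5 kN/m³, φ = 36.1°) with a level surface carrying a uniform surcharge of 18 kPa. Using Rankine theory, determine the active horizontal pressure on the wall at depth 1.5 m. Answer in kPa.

11.1 kPa

K_a = (1 − sin φ)/(1 + sin φ) = 0.2585.
σ_v = γz + q = 16.5 × 1.5 + 18 = 42.75 kPa.
σ_h = K_a σ_v = 0.2585 × 42.75 = 11.05 kPa.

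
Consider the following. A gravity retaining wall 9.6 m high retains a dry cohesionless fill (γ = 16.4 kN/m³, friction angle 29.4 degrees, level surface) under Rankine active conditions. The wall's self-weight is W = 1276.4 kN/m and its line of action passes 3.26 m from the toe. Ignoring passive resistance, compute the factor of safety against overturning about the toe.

5.04

K_a = tan²(45° − 29.4°/2) = 0.3415.
P_a = ½K_aγH² = 0.5×0.3415×16.4×9.6² = 258.1 kN/m, acting at H/3 = 3.200 m above the base.
Overturning moment M_o = P_a × H/3 = 258.1 × 3.200 = 825.8.
Resisting moment M_r = W × 3.26 = 1276.4 × 3.26 = 4161.
FS_overturning = M_r/M_o = 4161/825.8 = 5.039.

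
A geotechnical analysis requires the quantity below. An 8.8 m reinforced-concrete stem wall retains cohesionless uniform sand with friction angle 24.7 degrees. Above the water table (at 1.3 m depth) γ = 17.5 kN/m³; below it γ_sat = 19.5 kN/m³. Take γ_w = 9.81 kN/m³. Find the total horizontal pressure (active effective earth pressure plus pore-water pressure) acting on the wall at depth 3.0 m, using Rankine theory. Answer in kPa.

32.8 kPa

K_a = (1 − sin φ)/(1 + sin φ) = 0.4106.
γ' = 19.5 − 9.81 = 9.690 kN/m³.
Effective vertical stress at 3.0 m: σ'_v = 17.5×1.3 + 9.690×1.70 = 39.22 kPa.
σ'_h = K_a σ'_v = 0.4106 × 39.22 = 16.10 kPa; u = γ_w × 1.70 = 16.68 kPa.
Total σ_h = 16.10 + 16.68 = 32.78 kPa.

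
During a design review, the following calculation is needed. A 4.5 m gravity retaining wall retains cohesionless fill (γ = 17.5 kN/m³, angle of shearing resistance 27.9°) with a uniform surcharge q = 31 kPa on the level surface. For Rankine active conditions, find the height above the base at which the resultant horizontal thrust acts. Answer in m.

1.83 m

K_a = 0.3625.
Triangular part P₁ = ½K_aγH² = 64.22 at H/3 = 1.500 m; rectangular part P₂ = K_a q H = 50.56 at H/2 = 2.250 m.
ȳ = (P₁·1.500 + P₂·2.250)/(P₁+P₂) = 1.830 m.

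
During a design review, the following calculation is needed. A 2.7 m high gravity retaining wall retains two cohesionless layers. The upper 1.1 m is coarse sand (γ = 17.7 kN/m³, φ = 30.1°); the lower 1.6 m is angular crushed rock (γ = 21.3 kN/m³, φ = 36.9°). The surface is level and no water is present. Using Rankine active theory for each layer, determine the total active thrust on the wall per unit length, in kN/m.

K_a1 = tan²(45°−30.1°/2) = 0.3320; K_a2 = tan²(45°−36.9°/2) = 0.2497.
Layer 1: σ at base = K_a1 γ₁ h₁ = 6.464 kPa; P₁ = ½×6.464×1.1 = 3.555.
Layer 2: σ_v at top = γ₁h₁ = 19.47; σ_h top = K_a2×19.47 = 4.861; σ_h base = K_a2×(19.47+21.3×1.6) = 13.37.
P₂ = ½(4.861+13.37)×1.6 = 14.58. Total P_a = 3.555+14.58 = 18.14 kN/m.

18.1 kN/m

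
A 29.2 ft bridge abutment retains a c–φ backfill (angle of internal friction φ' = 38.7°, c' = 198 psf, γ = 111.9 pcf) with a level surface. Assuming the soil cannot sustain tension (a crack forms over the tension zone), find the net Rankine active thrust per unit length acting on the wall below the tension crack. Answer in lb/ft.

6150 lb/ft

K_a = 0.2306; √K_a = 0.4802.
Tension-crack depth z_c = 2c/(γ√K_a) = 2×198/(111.9×0.4802) = 7.370 ft.
σ_a at base = K_a γ H − 2c√K_a = 0.2306×111.9×29.2 − 2×198×0.4802 = 563.3 psf.
P_a = ½ × 563.3 × (H − z_c) = 0.5×563.3×21.83 = 6148 lb/ft.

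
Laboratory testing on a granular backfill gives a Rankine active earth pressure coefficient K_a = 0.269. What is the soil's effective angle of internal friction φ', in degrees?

35.2°

K_a = tan²(45° − φ/2) ⇒ 45° − φ/2 = arctan(√0.269) = 27.41°.
φ = 2(45° − 27.41°) = 35.17°.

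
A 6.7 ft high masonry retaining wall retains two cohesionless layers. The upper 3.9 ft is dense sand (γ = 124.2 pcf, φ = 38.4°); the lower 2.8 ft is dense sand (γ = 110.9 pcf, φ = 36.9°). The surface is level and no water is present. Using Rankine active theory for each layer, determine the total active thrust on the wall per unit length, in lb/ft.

668 lb/ft

K_a1 = tan²(45°−38.4°/2) = 0.2337; K_a2 = tan²(45°−36.9°/2) = 0.2497.
Layer 1: σ at base = K_a1 γ₁ h₁ = 113.2 psf; P₁ = ½×113.2×3.9 = 220.7.
Layer 2: σ_v at top = γ₁h₁ = 484.4; σ_h top = K_a2×484.4 = 120.9; σ_h base = K_a2×(484.4+110.9×2.8) = 198.5.
P₂ = ½(120.9+198.5)×2.8 = 447.2. Total P_a = 220.7+447.2 = 667.9 lb/ft.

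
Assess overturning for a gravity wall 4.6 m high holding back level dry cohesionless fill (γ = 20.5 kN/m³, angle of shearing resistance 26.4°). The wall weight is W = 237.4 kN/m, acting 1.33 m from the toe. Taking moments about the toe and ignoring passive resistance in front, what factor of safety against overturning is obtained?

K_a = tan²(45° − 26.4°/2) = 0.3844.
P_a = ½K_aγH² = 0.5×0.3844×20.5×4.6² = 83.38 kN/m, acting at H/3 = 1.533 m above the base.
Overturning moment M_o = P_a × H/3 = 83.38 × 1.533 = 127.8.
Resisting moment M_r = W × 1.33 = 237.4 × 1.33 = 315.7.
FS_overturning = M_r/M_o = 315.7/127.8 = 2.470.

2.47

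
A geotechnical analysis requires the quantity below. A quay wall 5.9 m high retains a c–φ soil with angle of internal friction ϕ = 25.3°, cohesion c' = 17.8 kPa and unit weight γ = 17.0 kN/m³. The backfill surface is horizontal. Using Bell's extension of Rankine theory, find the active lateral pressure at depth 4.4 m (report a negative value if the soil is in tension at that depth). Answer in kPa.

7.46 kPa

K_a = (1 − sin φ)/(1 + sin φ) = 0.4012.
σ_a = K_a γ z − 2c√K_a = 0.4012×17.0×4.4 − 2×17.8×0.6334 = 7.460 kPa.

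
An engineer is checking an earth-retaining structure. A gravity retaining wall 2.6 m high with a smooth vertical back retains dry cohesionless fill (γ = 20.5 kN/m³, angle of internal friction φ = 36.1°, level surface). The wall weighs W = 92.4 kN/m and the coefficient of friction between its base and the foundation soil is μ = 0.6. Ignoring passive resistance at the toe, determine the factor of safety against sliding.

K_a = tan²(45° − 36.1°/2) = 0.2585.
P_a = ½K_aγH² = 0.5×0.2585×20.5×2.6² = 17.91 kN/m, acting at H/3 = 0.8667 m above the base.
FS_sliding = μW / P_a = 0.6×92.4 / 17.91 = 3.095.

3.10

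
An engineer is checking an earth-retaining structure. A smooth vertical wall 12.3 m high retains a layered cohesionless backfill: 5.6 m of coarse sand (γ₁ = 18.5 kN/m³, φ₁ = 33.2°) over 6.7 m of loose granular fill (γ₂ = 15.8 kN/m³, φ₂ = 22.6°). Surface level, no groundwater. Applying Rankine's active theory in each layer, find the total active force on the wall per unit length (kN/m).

K_a1 = tan²(45°−33.2°/2) = 0.2924; K_a2 = tan²(45°−22.6°/2) = 0.4448.
Layer 1: σ at base = K_a1 γ₁ h₁ = 30.29 kPa; P₁ = ½×30.29×5.6 = 84.81.
Layer 2: σ_v at top = γ₁h₁ = 103.6; σ_h top = K_a2×103.6 = 46.08; σ_h base = K_a2×(103.6+15.8×6.7) = 93.16.
P₂ = ½(46.08+93.16)×6.7 = 466.5. Total P_a = 84.81+466.5 = 551.3 kN/m.

551 kN/m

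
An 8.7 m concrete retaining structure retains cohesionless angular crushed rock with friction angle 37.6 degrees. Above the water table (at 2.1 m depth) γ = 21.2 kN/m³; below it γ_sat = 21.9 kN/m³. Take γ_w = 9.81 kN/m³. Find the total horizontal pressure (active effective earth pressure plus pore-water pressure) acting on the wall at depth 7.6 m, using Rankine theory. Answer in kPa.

80.8 kPa

K_a = (1 − sin φ)/(1 + sin φ) = 0.2421.
γ' = 21.9 − 9.81 = 12.09 kN/m³.
Effective vertical stress at 7.6 m: σ'_v = 21.2×2.1 + 12.09×5.50 = 111.0 kPa.
σ'_h = K_a σ'_v = 0.2421 × 111.0 = 26.88 kPa; u = γ_w × 5.50 = 53.96 kPa.
Total σ_h = 26.88 + 53.96 = 80.83 kPa.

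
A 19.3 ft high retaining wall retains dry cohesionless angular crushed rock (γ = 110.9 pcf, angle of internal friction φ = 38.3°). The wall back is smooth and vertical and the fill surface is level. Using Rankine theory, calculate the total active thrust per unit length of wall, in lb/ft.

K_a = tan²(45° − φ/2) = 0.2347.
P_a = ½ K_a γ H² = 0.5 × 0.2347 × 110.9 × 19.3² = 4848 lb/ft.

4850 lb/ft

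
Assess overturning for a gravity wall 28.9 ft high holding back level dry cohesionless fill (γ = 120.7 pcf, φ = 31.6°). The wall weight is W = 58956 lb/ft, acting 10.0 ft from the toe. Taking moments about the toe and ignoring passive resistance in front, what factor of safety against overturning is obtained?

3.89

K_a = tan²(45° − 31.6°/2) = 0.3123.
P_a = ½K_aγH² = 0.5×0.3123×120.7×28.9² = 15740 lb/ft, acting at H/3 = 9.633 ft above the base.
Overturning moment M_o = P_a × H/3 = 15740 × 9.633 = 151700.
Resisting moment M_r = W × 10.0 = 58956 × 10.0 = 589600.
FS_overturning = M_r/M_o = 589600/151700 = 3.887.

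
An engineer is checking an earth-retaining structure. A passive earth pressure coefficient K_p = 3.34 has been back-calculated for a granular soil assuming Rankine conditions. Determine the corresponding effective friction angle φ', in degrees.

32.6°

K_p = (1+sin φ)/(1−sin φ) ⇒ sin φ = (K_p − 1)/(K_p + 1) = 0.5392.
φ = arcsin(0.5392) = 32.63°.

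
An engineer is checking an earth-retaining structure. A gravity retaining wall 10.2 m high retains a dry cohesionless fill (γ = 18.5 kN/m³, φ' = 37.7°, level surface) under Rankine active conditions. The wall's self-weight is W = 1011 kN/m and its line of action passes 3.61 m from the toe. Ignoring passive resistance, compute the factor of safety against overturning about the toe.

K_a = tan²(45° − 37.7°/2) = 0.2411.
P_a = ½K_aγH² = 0.5×0.2411×18.5×10.2² = 232.0 kN/m, acting at H/3 = 3.400 m above the base.
Overturning moment M_o = P_a × H/3 = 232.0 × 3.400 = 788.8.
Resisting moment M_r = W × 3.61 = 1011 × 3.61 = 3650.
FS_overturning = M_r/M_o = 3650/788.8 = 4.627.

4.63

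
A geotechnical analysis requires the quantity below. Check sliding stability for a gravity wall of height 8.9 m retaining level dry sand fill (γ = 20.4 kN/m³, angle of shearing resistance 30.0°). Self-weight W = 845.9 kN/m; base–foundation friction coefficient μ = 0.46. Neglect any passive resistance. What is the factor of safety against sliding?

1.44

K_a = tan²(45° − 30.0°/2) = 0.3333.
P_a = ½K_aγH² = 0.5×0.3333×20.4×8.9² = 269.3 kN/m, acting at H/3 = 2.967 m above the base.
FS_sliding = μW / P_a = 0.46×845.9 / 269.3 = 1.445.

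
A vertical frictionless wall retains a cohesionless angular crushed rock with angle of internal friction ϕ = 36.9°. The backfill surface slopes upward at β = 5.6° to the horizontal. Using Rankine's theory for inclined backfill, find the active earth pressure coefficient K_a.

K_a = cos β · (cos β − √(cos²β − cos²φ)) / (cos β + √(cos²β − cos²φ)).
cos β = 0.9952, cos φ = 0.7997, √(cos²β − cos²φ) = 0.5924.
K_a = 0.9952 × (0.9952 − 0.5924)/(0.9952 + 0.5924) = 0.2525.

0.252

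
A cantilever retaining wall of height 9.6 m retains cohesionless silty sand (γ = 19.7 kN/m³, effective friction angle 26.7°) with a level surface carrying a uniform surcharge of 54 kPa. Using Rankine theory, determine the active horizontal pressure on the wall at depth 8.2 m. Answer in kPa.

81.9 kPa

K_a = (1 − sin φ)/(1 + sin φ) = 0.3800.
σ_v = γz + q = 19.7 × 8.2 + 54 = 215.5 kPa.
σ_h = K_a σ_v = 0.3800 × 215.5 = 81.90 kPa.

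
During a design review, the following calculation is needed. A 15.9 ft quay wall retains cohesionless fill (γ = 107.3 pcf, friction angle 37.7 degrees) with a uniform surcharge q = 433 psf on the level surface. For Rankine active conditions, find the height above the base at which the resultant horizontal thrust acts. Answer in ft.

K_a = 0.2411.
Triangular part P₁ = ½K_aγH² = 3270 at H/3 = 5.300 ft; rectangular part P₂ = K_a q H = 1660 at H/2 = 7.950 ft.
ȳ = (P₁·5.300 + P₂·7.950)/(P₁+P₂) = 6.192 ft.

6.19 ft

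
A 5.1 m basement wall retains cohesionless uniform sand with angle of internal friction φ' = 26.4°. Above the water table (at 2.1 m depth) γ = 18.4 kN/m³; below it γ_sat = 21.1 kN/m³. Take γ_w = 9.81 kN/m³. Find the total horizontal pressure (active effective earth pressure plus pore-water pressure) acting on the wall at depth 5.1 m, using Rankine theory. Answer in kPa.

K_a = (1 − sin φ)/(1 + sin φ) = 0.3844.
γ' = 21.1 − 9.81 = 11.29 kN/m³.
Effective vertical stress at 5.1 m: σ'_v = 18.4×2.1 + 11.29×3.00 = 72.51 kPa.
σ'_h = K_a σ'_v = 0.3844 × 72.51 = 27.88 kPa; u = γ_w × 3.00 = 29.43 kPa.
Total σ_h = 27.88 + 29.43 = 57.31 kPa.

57.3 kPa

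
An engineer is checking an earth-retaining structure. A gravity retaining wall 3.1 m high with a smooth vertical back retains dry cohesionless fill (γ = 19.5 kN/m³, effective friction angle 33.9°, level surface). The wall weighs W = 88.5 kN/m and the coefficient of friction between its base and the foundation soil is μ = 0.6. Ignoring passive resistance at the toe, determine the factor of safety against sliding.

K_a = tan²(45° − 33.9°/2) = 0.2839.
P_a = ½K_aγH² = 0.5×0.2839×19.5×3.1² = 26.60 kN/m, acting at H/3 = 1.033 m above the base.
FS_sliding = μW / P_a = 0.6×88.5 / 26.60 = 1.996.

2.00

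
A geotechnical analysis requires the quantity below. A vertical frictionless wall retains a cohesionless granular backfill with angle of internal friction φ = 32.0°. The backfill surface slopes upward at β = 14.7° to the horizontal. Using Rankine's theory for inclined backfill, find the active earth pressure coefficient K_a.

0.339

K_a = cos β · (cos β − √(cos²β − cos²φ)) / (cos β + √(cos²β − cos²φ)).
cos β = 0.9673, cos φ = 0.8480, √(cos²β − cos²φ) = 0.4652.
K_a = 0.9673 × (0.9673 − 0.4652)/(0.9673 + 0.4652) = 0.3390.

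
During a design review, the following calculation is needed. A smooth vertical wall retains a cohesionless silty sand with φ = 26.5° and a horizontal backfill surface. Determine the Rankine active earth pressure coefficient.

0.383

K_a = (1 − sin φ)/(1 + sin φ) = (1 − sin 26.5°)/(1 + sin 26.5°) = 0.3829.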